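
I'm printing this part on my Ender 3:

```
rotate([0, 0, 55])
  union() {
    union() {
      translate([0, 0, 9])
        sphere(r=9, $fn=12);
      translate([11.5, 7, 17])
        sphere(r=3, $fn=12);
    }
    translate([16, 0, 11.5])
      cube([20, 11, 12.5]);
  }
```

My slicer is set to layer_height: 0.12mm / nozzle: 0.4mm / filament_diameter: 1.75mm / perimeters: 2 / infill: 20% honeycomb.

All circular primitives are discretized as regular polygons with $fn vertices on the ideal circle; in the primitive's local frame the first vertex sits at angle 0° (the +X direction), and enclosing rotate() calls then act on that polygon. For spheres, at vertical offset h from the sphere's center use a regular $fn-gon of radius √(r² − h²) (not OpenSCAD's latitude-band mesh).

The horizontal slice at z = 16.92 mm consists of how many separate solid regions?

At z = 16.92 mm: the r=9 sphere slices to a regular 12-gon of circumradius 4.275 (√(r²−h²) with h=7.92 from center); the sphere at (11.5, 7): section is a regular 12-gon, circumradius = √(r²−h²) = √(3²−0.08²) = 2.999; Merging all regions: the 2 present regions are separate (no shared area or edge), so areas and boundary lengths simply add and each stays a separate island — 2 connected regions; the cube at (16, 0) is present — its section is the full 20×11 rectangle; Merging all regions: the 2 present regions are separate (no shared area or edge), so areas and boundary lengths simply add and each stays a separate island — 3 connected regions; (rotated 55° about Z; rotation is an isometry so areas/perimeters/island counts are preserved). The result has 3 disconnected regions.

3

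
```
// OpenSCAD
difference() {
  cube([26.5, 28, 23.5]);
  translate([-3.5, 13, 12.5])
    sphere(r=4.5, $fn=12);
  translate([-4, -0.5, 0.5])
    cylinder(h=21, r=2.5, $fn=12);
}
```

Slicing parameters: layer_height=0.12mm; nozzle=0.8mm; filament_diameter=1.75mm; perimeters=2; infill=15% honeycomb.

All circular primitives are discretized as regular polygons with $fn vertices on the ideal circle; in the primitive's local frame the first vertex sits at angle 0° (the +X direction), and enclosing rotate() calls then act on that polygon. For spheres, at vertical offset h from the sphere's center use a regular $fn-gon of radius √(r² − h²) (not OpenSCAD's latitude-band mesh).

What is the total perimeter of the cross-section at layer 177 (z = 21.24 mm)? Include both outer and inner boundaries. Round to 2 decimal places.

At z = 21.24 mm: the cube is present — its section is the full 26.5×28 rectangle (perimeter 109.00 mm); the sphere at (-3.5, 13) is not intersected at this z (|z−center|=8.740 > r=4.5); the cylinder at (-4, -0.5): section is a regular 12-gon, circumradius r=2.5 (perimeter = 2·12·2.500·sin(180°/12) = 15.53 mm); After the difference (first − rest): starting from the 26.5×28 cube, the r=2.5 cylinder at (-4, -0.5) misses the remaining region (no effect) — boundary = 109.00 mm. Overall, the cross-section is a single solid region. Total boundary length (outer) = 109.00 mm.

109.00 mm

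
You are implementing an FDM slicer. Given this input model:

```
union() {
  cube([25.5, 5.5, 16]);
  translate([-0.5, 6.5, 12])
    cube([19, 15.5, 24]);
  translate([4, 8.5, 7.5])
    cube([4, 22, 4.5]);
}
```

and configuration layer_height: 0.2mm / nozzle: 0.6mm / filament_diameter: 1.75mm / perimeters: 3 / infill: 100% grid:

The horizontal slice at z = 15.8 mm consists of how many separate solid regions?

2

At z = 15.8 mm: the cube is present — its section is the full 25.5×5.5 rectangle; the cube at (-0.5, 6.5) is present — its section is the full 19×15.5 rectangle; the cube at (4, 8.5) is not intersected at this z (z outside [7.5, 12]); Merging all regions: the 2 present regions are separate (no shared area or edge), so areas and boundary lengths simply add and each stays a separate island — 2 connected regions. The result has 2 disconnected regions.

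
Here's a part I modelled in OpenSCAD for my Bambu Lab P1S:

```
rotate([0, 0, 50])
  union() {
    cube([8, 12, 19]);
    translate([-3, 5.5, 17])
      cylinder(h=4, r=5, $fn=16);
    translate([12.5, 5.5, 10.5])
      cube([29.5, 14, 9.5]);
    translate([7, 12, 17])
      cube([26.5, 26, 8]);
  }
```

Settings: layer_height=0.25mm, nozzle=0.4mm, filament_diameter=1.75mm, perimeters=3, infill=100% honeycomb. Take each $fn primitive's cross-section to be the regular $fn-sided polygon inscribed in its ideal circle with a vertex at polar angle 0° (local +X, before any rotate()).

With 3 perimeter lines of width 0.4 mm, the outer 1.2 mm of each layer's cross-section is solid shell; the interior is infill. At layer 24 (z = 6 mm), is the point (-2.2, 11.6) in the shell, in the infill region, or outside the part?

At z = 6 mm: the cube is present — its section is the full 8×12 rectangle; the cylinder at (-3, 5.5) is not intersected at this z (z outside [17, 21]); the cube at (12.5, 5.5) is not intersected at this z (z outside [10.5, 20]); the cube at (7, 12) is not intersected at this z (z outside [17, 25]); Taking the union: only the 8×12 cube is present, so the union is just that shape — 1 connected region; (rotated 50° about Z; rotation is an isometry so areas/perimeters/island counts are preserved). Overall, the cross-section is a single solid region. Undo the 50° rotation: the query point maps to (7.472, 9.142) in the un-rotated model frame. The nearest boundary edge runs (8.00, 0.00)→(8.00, 12.00); distance from the point to it = 0.53 mm. The point is inside the cross-section, 0.53 mm from the nearest boundary — within the 1.2 mm shell band (3 × 0.4).

shell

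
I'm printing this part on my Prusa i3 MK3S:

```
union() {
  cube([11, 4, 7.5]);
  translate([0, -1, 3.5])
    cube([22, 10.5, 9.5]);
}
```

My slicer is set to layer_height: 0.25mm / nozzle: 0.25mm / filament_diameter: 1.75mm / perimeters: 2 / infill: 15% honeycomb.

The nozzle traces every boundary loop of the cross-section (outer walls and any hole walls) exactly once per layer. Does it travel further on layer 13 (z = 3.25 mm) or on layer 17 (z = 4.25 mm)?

Layer 13 (z = 3.25): the cube (footprint 11×4) is included at this height (perimeter 30.00 mm); the cube at (0, -1) does not reach this height (z outside [3.5, 13]); Combining (union): only the 11×4 cube is present, so the union is just that shape — boundary = 30.00 mm. So its perimeter = 30.00 mm. Layer 17 (z = 4.25): the 11×4 cube contributes its full rectangle (perimeter 30.00 mm); the 22×10.5 cube at (0, -1) contributes its full rectangle (perimeter 65.00 mm); Combining (union): the 11×4 cube lies entirely inside the 22×10.5 cube at (0, -1), so the union is just the 22×10.5 cube at (0, -1) — boundary = 65.00 mm. So its perimeter = 65.00 mm. Layer 17 is larger (65.00 vs 30.00 mm).

layer 17 (z = 4.25 mm)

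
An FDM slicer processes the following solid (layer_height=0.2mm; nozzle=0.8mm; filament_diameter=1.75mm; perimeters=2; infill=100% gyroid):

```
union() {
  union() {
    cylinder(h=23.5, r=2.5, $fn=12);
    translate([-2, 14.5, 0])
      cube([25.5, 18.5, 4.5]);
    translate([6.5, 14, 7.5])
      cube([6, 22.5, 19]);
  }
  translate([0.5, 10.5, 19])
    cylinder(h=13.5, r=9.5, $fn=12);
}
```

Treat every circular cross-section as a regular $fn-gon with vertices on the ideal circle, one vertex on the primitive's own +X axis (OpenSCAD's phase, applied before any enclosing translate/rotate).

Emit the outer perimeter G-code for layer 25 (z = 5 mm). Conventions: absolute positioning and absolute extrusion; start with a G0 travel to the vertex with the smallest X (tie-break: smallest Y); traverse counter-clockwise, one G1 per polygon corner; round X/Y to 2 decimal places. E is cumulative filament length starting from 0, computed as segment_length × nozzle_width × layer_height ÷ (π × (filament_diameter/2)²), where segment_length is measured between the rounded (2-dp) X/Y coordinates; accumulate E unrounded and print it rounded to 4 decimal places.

At z = 5 mm: the r=2.5 cylinder gives a regular 12-gon of circumradius 2.5 (constant along its height); the cube at (-2, 14.5) is absent (z outside [0, 4.5]); the cube at (6.5, 14) is not intersected at this z (z outside [7.5, 26.5]); Taking the union: only the r=2.5 cylinder is present, so the union is just that shape — 1 connected region; the cylinder at (0.5, 10.5) does not reach this height (z outside [19, 32.5]); Merging all regions: only the result so far is present, so the union is just that shape — 1 connected region. The outline is a single polygon with 12 vertices. Extrusion per mm of travel: 0.8 × 0.2 / (π × 0.875²) = 0.066520. Accumulating E over each segment gives final E = 1.0342.

G0 X-2.50 Y0.00 Z5.00
G1 X-2.17 Y-1.25 E0.0860
G1 X-1.25 Y-2.17 E0.1725
G1 X0.00 Y-2.50 E0.2585
G1 X1.25 Y-2.17 E0.3445
G1 X2.17 Y-1.25 E0.4311
G1 X2.50 Y0.00 E0.5171
G1 X2.17 Y1.25 E0.6031
G1 X1.25 Y2.17 E0.6896
G1 X0.00 Y2.50 E0.7756
G1 X-1.25 Y2.17 E0.8616
G1 X-2.17 Y1.25 E0.9482
G1 X-2.50 Y0.00 E1.0342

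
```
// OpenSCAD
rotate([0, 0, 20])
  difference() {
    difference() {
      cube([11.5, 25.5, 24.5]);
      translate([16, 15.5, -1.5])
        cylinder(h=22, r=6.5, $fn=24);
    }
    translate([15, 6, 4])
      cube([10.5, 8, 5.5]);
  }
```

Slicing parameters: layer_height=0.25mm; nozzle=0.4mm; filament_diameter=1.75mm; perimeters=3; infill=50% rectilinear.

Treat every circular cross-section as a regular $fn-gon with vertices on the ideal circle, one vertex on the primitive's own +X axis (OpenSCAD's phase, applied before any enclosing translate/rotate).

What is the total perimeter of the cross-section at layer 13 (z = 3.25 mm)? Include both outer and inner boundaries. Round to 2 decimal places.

At z = 3.25 mm: the cube is present — its section is the full 11.5×25.5 rectangle (perimeter 74.00 mm); the r=6.5 cylinder at (16, 15.5) contributes a regular 24-gon of circumradius 6.5 (perimeter = 2·24·6.500·sin(180°/24) = 40.72 mm); After the difference (first − rest): starting from the 11.5×25.5 cube, the r=6.5 cylinder at (16, 15.5) partially overlaps it — only the 12.57 mm² overlap (of its 131.22 mm²) is removed, clipping the outline — boundary = 75.08 mm; the cube at (15, 6) does not reach this height (z outside [4, 9.5]); Taking the first minus the rest: none of the subtracted shapes is present at this height, so the result so far is unchanged — boundary = 75.08 mm; (whole slice rotated 20° about Z — lengths, areas and connectivity unchanged). Overall, the cross-section is a single solid region. Total boundary length (outer) = 75.08 mm.

75.08 mm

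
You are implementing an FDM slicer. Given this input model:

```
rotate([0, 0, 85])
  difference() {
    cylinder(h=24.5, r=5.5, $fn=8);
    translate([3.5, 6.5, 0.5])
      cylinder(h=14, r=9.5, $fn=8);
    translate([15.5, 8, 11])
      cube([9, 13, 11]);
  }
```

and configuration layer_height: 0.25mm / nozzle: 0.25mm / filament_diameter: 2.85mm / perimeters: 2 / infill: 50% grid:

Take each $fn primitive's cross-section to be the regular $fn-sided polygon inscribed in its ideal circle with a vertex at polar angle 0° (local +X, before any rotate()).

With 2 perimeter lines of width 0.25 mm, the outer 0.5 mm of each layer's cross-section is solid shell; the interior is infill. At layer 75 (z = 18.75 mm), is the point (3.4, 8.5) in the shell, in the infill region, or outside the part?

At z = 18.75 mm: the r=5.5 cylinder gives a regular 8-gon of circumradius 5.5 (constant along its height); the cylinder at (3.5, 6.5) is not intersected at this z (z outside [0.5, 14.5]); the cube at (15.5, 8) (footprint 9×13) is included at this height; After the difference (first − rest): starting from the r=5.5 cylinder, the 9×13 cube at (15.5, 8) misses the remaining region (no effect) — 1 connected region; (whole slice rotated 85° about Z — lengths, areas and connectivity unchanged). Overall, the cross-section is a single solid region. Undo the 85° rotation: the query point maps to (8.764, -2.646) in the un-rotated model frame. The nearest boundary edge runs (5.50, 0.00)→(3.89, -3.89); distance from the point to it = 4.03 mm. The point is not inside any of the regions above, so it lies outside the cross-section (4.03 mm from the nearest boundary).

outside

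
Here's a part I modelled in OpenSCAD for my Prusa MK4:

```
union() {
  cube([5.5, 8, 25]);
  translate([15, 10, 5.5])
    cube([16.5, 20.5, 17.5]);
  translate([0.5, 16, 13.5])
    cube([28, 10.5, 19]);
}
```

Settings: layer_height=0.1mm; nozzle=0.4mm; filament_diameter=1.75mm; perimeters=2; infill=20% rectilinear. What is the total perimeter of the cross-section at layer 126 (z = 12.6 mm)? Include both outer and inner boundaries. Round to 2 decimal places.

At z = 12.6 mm: the 5.5×8 cube contributes its full rectangle (perimeter 27.00 mm); the 16.5×20.5 cube at (15, 10) contributes its full rectangle (perimeter 74.00 mm); the cube at (0.5, 16) is absent (z outside [13.5, 32.5]); Merging all regions: the 2 present regions are separate (no shared area or edge), so areas and boundary lengths simply add and each stays a separate island — boundary = 101.00 mm. Overall, the cross-section has 2 separate islands. Total boundary length (outer) = 101.00 mm.

101.00 mm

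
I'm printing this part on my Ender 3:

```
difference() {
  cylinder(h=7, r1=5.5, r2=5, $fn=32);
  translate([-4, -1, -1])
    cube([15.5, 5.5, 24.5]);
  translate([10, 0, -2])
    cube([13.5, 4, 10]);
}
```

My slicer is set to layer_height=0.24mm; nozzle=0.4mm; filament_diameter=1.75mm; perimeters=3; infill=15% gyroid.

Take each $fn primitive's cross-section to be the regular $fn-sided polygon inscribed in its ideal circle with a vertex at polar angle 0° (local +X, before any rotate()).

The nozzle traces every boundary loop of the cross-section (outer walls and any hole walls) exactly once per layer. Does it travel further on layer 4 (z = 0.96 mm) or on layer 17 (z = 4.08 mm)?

layer 4 (z = 0.96 mm)

Layer 4 (z = 0.96): the cone (r1=5.5→r2=5) has section circumradius 5.431 here — a regular 32-gon (perimeter = 2·32·5.431·sin(180°/32) = 34.07 mm); the 15.5×5.5 cube at (-4, -1) contributes its full rectangle (perimeter 42.00 mm); the cube at (10, 0) is present — its section is the full 13.5×4 rectangle (perimeter 35.00 mm); Subtracting the remaining from the first: starting from the cone, the 15.5×5.5 cube at (-4, -1) partially overlaps it — only the 48.15 mm² overlap (of its 85.25 mm²) is removed, clipping the outline; the 13.5×4 cube at (10, 0) misses the remaining region (no effect) — boundary = 46.53 mm. So its perimeter = 46.53 mm. Layer 17 (z = 4.08): the cone: at t=0.583 of its height the radius interpolates to r₁+(r₂−r₁)t = 5.209, giving a regular 32-gon of that circumradius (perimeter = 2·32·5.209·sin(180°/32) = 32.67 mm); the cube at (-4, -1) is present — its section is the full 15.5×5.5 rectangle (perimeter 42.00 mm); the cube at (10, 0) (footprint 13.5×4) is included at this height (perimeter 35.00 mm); After the difference (first − rest): starting from the cone, the 15.5×5.5 cube at (-4, -1) partially overlaps it — only the 46.38 mm² overlap (of its 85.25 mm²) is removed, clipping the outline; the 13.5×4 cube at (10, 0) misses the remaining region (no effect) — boundary = 42.89 mm. So its perimeter = 42.89 mm. Layer 4 is larger (46.53 vs 42.89 mm).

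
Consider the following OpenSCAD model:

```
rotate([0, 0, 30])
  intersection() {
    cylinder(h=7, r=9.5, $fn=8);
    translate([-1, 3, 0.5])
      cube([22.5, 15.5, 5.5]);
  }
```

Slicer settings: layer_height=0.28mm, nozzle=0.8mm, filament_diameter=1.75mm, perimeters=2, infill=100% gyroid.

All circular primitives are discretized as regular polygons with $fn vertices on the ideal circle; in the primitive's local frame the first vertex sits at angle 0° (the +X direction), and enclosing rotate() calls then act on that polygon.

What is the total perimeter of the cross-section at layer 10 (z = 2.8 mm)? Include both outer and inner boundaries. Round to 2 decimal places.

27.72 mm

At z = 2.8 mm: the cylinder: section is a regular 8-gon, circumradius r=9.5 (perimeter = 2·8·9.500·sin(180°/8) = 58.17 mm); the cube at (-1, 3) (footprint 22.5×15.5) is included at this height (perimeter 76.00 mm); Keeping only the common overlap: the 22.5×15.5 cube at (-1, 3) partially overlaps the r=9.5 cylinder; clipping to the common part keeps 43.47 mm² — boundary = 27.72 mm; (whole slice rotated 30° about Z — lengths, areas and connectivity unchanged). Overall, the cross-section is a single solid region. Total boundary length (outer) = 27.72 mm.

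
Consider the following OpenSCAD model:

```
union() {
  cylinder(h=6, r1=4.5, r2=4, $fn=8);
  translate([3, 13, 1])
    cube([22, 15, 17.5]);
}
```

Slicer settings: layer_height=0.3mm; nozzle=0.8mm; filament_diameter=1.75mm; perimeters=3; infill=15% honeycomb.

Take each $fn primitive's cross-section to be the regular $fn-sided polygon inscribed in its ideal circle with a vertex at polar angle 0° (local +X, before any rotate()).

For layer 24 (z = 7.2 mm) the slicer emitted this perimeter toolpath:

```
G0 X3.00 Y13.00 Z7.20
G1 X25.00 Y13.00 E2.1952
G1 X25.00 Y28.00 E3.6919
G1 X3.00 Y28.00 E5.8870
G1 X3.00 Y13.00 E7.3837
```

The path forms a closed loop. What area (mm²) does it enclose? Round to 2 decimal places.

330.00 mm²

Apply the shoelace formula to the sequence of (X, Y) vertices; enclosed area = 330.00 mm².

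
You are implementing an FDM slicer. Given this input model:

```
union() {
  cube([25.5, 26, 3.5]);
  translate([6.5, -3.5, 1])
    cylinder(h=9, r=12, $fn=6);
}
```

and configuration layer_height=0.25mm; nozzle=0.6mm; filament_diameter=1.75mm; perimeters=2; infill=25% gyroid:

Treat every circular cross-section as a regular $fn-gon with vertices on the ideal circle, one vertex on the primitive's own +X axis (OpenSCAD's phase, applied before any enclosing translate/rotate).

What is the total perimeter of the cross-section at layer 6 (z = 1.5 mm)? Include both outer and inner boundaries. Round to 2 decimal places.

At z = 1.5 mm: the 25.5×26 cube contributes its full rectangle (perimeter 103.00 mm); the r=12 cylinder at (6.5, -3.5) gives a regular 6-gon of circumradius 12 (constant along its height) (perimeter = 2·6·12.000·sin(180°/6) = 72.00 mm); Taking the union: the regions partially overlap (shared area 99.65 mm²), so the edge portions inside another operand are dropped and the merged outline is re-measured after clipping — boundary = 131.54 mm. Overall, the cross-section is a single solid region. Total boundary length (outer) = 131.54 mm.

131.54 mm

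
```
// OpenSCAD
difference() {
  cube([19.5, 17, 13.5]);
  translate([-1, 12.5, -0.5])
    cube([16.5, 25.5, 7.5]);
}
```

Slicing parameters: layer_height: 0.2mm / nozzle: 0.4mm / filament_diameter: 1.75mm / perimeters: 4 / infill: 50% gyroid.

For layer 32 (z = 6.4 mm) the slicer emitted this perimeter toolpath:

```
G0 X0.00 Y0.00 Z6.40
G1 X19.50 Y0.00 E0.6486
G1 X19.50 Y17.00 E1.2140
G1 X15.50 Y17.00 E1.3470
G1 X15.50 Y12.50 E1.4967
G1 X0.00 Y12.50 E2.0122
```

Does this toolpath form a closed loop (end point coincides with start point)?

Start point (G0): (0.00, 0.00). End point (last G1): the path does not return to the start — open.

no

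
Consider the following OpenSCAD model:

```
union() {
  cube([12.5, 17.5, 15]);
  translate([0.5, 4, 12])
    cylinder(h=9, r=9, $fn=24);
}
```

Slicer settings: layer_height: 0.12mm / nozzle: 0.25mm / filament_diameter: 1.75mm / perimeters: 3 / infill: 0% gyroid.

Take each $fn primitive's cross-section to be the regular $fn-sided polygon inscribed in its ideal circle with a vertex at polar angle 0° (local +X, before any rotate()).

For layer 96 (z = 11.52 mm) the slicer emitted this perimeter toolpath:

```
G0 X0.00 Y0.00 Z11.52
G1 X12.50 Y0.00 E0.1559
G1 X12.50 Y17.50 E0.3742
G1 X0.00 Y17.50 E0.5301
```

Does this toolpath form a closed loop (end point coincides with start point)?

Start point (G0): (0.00, 0.00). End point (last G1): the path does not return to the start — open.

no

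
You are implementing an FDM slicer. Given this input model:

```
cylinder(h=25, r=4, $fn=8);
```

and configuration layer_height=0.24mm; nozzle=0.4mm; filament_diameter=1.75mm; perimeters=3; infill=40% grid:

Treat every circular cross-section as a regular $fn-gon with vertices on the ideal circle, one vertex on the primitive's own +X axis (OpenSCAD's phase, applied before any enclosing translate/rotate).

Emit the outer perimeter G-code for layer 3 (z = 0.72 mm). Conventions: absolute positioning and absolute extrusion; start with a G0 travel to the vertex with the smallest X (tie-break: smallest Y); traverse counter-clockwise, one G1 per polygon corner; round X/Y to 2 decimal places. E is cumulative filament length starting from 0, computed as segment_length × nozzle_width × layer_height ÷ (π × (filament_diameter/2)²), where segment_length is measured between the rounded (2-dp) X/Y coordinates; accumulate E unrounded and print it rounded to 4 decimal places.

At z = 0.72 mm: the r=4 cylinder contributes a regular 8-gon of circumradius 4. The outline is a single polygon with 8 vertices. Extrusion per mm of travel: 0.4 × 0.24 / (π × 0.875²) = 0.039912. Accumulating E over each segment gives final E = 0.9778.

G0 X-4.00 Y0.00 Z0.72
G1 X-2.83 Y-2.83 E0.1222
G1 X0.00 Y-4.00 E0.2444
G1 X2.83 Y-2.83 E0.3667
G1 X4.00 Y0.00 E0.4889
G1 X2.83 Y2.83 E0.6111
G1 X0.00 Y4.00 E0.7333
G1 X-2.83 Y2.83 E0.8556
G1 X-4.00 Y0.00 E0.9778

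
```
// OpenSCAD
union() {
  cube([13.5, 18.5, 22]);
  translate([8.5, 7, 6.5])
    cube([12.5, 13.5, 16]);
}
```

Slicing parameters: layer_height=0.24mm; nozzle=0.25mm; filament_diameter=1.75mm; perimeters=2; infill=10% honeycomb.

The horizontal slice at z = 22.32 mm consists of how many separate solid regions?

At z = 22.32 mm: the cube is not intersected at this z (z outside [0, 22]); the 12.5×13.5 cube at (8.5, 7) contributes its full rectangle; Taking the union: only the 12.5×13.5 cube at (8.5, 7) is present, so the union is just that shape — 1 connected region. The result has 1 disconnected region.

1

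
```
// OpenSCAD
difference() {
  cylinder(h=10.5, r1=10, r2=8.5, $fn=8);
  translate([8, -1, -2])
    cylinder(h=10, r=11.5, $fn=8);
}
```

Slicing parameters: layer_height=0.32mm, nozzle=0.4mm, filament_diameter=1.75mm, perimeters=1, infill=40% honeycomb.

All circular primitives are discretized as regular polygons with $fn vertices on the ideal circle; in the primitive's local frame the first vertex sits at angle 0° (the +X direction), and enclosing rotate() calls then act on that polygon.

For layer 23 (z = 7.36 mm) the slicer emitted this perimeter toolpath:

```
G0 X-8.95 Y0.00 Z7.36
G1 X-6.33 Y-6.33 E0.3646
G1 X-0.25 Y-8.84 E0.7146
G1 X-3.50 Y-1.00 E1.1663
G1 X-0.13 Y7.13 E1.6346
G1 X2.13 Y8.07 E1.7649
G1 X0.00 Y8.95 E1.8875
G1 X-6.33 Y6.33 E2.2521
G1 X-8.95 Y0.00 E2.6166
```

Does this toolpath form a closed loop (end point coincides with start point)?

yes

Start point (G0): (-8.95, 0.00). End point (last G1): the path returns to the start — closed.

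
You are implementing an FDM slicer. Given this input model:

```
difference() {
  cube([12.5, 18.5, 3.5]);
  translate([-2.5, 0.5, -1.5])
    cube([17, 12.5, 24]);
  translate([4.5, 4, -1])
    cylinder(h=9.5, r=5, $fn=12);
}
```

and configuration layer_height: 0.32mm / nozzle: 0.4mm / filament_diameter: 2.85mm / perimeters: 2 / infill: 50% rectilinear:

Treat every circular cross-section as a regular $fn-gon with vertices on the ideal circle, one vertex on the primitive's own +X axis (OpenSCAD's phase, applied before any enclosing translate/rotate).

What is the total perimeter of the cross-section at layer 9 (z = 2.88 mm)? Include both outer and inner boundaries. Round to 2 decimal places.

51.09 mm

At z = 2.88 mm: the cube (footprint 12.5×18.5) is included at this height (perimeter 62.00 mm); the 17×12.5 cube at (-2.5, 0.5) contributes its full rectangle (perimeter 59.00 mm); the r=5 cylinder at (4.5, 4) contributes a regular 12-gon of circumradius 5 (perimeter = 2·12·5.000·sin(180°/12) = 31.06 mm); Subtracting the remaining from the first: starting from the 12.5×18.5 cube, the 17×12.5 cube at (-2.5, 0.5) partially overlaps it — only the 156.25 mm² overlap (of its 212.50 mm²) is removed, clipping the outline; the r=5 cylinder at (4.5, 4) partially overlaps it — only the 3.08 mm² overlap (of its 75.00 mm²) is removed, clipping the outline — boundary = 51.09 mm. Overall, the cross-section has 3 separate islands. Total boundary length (outer) = 51.09 mm.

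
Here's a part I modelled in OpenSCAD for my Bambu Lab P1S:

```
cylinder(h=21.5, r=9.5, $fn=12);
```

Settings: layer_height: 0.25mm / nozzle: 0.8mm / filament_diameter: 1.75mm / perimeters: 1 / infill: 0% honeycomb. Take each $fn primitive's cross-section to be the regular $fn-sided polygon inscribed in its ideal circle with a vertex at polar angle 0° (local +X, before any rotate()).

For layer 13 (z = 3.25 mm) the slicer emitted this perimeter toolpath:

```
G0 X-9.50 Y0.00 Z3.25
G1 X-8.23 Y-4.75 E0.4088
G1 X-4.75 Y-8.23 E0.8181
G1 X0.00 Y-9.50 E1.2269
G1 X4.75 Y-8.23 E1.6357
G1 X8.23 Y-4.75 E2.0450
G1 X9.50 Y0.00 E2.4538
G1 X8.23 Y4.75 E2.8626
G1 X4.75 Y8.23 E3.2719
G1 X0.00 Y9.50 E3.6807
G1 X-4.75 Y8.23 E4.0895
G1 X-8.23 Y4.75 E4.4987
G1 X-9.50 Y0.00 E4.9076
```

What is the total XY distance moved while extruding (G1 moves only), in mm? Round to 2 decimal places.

59.02 mm

Sum the Euclidean lengths of each G1 segment: total = 59.02 mm.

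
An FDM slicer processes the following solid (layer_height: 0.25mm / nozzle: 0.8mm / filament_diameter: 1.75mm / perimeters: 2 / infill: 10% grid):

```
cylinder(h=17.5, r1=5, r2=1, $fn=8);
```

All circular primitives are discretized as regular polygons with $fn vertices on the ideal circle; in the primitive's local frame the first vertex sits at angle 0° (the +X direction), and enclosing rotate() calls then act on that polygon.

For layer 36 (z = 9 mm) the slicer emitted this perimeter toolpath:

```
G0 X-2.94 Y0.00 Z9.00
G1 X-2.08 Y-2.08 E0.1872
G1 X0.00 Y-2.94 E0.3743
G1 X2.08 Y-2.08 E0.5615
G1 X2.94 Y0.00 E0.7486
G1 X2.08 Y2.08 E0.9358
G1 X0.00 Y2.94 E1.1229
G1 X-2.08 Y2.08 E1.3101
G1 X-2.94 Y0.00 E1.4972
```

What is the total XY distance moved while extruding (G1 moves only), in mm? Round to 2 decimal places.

18.01 mm

Sum the Euclidean lengths of each G1 segment: total = 18.01 mm.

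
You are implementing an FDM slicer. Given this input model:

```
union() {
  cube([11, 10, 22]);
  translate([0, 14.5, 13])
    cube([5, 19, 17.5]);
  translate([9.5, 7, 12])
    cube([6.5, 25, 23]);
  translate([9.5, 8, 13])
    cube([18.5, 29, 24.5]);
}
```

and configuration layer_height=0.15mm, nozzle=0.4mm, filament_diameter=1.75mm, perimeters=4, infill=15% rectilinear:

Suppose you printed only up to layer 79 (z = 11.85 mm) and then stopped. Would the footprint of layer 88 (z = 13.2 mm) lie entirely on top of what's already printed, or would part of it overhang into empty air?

Compare the two slices. At z = 11.85: the 11×10 cube contributes its full rectangle (area 110.00 mm²); the cube at (0, 14.5) is absent (z outside [13, 30.5]); the cube at (9.5, 7) is absent (z outside [12, 35]); the cube at (9.5, 8) is absent (z outside [13, 37.5]); Combining (union): only the 11×10 cube is present, so the union is just that shape — area = 110.00 mm². At z = 13.2: the 11×10 cube contributes its full rectangle (area 110.00 mm²); the cube at (0, 14.5) is present — its section is the full 5×19 rectangle (area 95.00 mm²); the cube at (9.5, 7) (footprint 6.5×25) is included at this height (area 162.50 mm²); the cube at (9.5, 8) (footprint 18.5×29) is included at this height (area 536.50 mm²); Combining (union): the regions partially overlap — summed areas 904.00 mm² minus the doubly-counted overlap 160.50 mm² gives 743.50 mm² — area = 743.50 mm². Checking containment: at z = 13.2 the cross-section extends beyond the z = 11.85 cross-section by about 633.50 mm².

part overhangs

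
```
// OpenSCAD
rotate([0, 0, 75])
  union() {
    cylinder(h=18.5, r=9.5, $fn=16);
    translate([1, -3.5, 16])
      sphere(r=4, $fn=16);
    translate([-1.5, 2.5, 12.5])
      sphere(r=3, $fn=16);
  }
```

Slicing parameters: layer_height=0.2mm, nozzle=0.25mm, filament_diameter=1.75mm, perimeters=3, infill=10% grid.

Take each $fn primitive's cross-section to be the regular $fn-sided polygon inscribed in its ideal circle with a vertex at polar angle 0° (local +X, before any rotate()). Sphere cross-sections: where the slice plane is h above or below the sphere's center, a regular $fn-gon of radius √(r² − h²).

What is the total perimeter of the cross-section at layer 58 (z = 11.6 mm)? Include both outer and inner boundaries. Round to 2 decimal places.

59.31 mm

At z = 11.6 mm: the r=9.5 cylinder gives a regular 16-gon of circumradius 9.5 (constant along its height) (perimeter = 2·16·9.500·sin(180°/16) = 59.31 mm); the sphere at (1, -3.5) is absent (|z−center|=4.400 > r=4); the r=3 sphere at (-1.5, 2.5) contributes a regular 16-gon of circumradius √(3²−0.9²) = 2.862 (perimeter = 2·16·2.862·sin(180°/16) = 17.87 mm); Merging all regions: the r=3 sphere at (-1.5, 2.5) lies entirely inside the r=9.5 cylinder, so the union is just the r=9.5 cylinder — boundary = 59.31 mm; (rotated 75° about Z; rotation is an isometry so areas/perimeters/island counts are preserved). Overall, the cross-section is a single solid region. Total boundary length (outer) = 59.31 mm.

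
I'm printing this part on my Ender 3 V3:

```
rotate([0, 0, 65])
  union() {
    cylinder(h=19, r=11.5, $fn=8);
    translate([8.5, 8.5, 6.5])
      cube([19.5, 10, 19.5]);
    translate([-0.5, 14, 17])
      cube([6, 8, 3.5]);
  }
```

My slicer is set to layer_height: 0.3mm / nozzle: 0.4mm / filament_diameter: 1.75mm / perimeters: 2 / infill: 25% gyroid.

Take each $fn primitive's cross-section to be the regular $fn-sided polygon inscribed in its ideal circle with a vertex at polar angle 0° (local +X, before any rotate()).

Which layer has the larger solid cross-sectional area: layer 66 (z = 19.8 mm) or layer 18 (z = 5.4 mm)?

Layer 66 (z = 19.8): the cylinder does not reach this height (z outside [0, 19]); the cube at (8.5, 8.5) is present — its section is the full 19.5×10 rectangle (area 195.00 mm²); the cube at (-0.5, 14) (footprint 6×8) is included at this height (area 48.00 mm²); Combining (union): the 2 present regions are separate (no shared area or edge), so areas and boundary lengths simply add and each stays a separate island — area = 243.00 mm²; (whole slice rotated 65° about Z — lengths, areas and connectivity unchanged). So its area = 243.00 mm². Layer 18 (z = 5.4): the r=11.5 cylinder gives a regular 8-gon of circumradius 11.5 (constant along its height) (area = (8/2)·11.500²·sin(360°/8) = 374.06 mm²); the cube at (8.5, 8.5) is not intersected at this z (z outside [6.5, 26]); the cube at (-0.5, 14) is not intersected at this z (z outside [17, 20.5]); Combining (union): only the r=11.5 cylinder is present, so the union is just that shape — area = 374.06 mm²; (rotated 65° about Z; rotation is an isometry so areas/perimeters/island counts are preserved). So its area = 374.06 mm². Layer 18 is larger (374.06 vs 243.00 mm²).

layer 18 (z = 5.4 mm)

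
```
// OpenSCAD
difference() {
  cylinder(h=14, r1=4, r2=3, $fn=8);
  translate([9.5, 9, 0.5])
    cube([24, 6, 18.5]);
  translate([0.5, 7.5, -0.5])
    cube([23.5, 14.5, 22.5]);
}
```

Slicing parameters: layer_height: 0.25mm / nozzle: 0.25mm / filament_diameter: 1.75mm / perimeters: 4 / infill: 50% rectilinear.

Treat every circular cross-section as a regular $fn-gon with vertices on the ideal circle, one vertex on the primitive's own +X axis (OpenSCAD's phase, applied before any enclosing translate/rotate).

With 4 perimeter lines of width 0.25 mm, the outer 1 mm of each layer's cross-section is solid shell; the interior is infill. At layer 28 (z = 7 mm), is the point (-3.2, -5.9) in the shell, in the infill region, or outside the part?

outside

At z = 7 mm: the cone (r1=4→r2=3) has section circumradius 3.500 here — a regular 8-gon; the cube at (9.5, 9) (footprint 24×6) is included at this height; the cube at (0.5, 7.5) (footprint 23.5×14.5) is included at this height; After the difference (first − rest): starting from the cone, the 24×6 cube at (9.5, 9) misses the remaining region (no effect); the 23.5×14.5 cube at (0.5, 7.5) misses the remaining region (no effect) — 1 connected region. Overall, the cross-section is a single solid region. The nearest boundary edge runs (-0.00, -3.50)→(-2.47, -2.47); distance from the point to it = 3.44 mm. The point is not inside any of the regions above, so it lies outside the cross-section (3.44 mm from the nearest boundary).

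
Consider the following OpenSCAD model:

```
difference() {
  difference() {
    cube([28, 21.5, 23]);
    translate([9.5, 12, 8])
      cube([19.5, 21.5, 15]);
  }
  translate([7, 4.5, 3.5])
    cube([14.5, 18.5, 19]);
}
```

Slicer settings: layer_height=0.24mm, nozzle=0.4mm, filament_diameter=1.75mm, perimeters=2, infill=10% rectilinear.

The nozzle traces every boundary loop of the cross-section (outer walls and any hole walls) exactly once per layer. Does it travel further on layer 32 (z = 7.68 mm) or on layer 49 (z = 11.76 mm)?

layer 32 (z = 7.68 mm)

Layer 32 (z = 7.68): the cube (footprint 28×21.5) is included at this height (perimeter 99.00 mm); the cube at (9.5, 12) is not intersected at this z (z outside [8, 23]); Subtracting the remaining from the first: none of the subtracted shapes is present at this height, so the 28×21.5 cube is unchanged — boundary = 99.00 mm; the cube at (7, 4.5) (footprint 14.5×18.5) is included at this height (perimeter 66.00 mm); Subtracting the remaining from the first: starting from that combined region, the 14.5×18.5 cube at (7, 4.5) partially overlaps it — only the 246.50 mm² overlap (of its 268.25 mm²) is removed, clipping the outline — boundary = 133.00 mm. So its perimeter = 133.00 mm. Layer 49 (z = 11.76): the cube (footprint 28×21.5) is included at this height (perimeter 99.00 mm); the cube at (9.5, 12) is present — its section is the full 19.5×21.5 rectangle (perimeter 82.00 mm); After the difference (first − rest): starting from the 28×21.5 cube, the 19.5×21.5 cube at (9.5, 12) partially overlaps it — only the 175.75 mm² overlap (of its 419.25 mm²) is removed, clipping the outline — boundary = 99.00 mm; the 14.5×18.5 cube at (7, 4.5) contributes its full rectangle (perimeter 66.00 mm); After the difference (first − rest): starting from that combined region, the 14.5×18.5 cube at (7, 4.5) partially overlaps it — only the 132.50 mm² overlap (of its 268.25 mm²) is removed, clipping the outline — boundary = 114.00 mm. So its perimeter = 114.00 mm. Layer 32 is larger (133.00 vs 114.00 mm).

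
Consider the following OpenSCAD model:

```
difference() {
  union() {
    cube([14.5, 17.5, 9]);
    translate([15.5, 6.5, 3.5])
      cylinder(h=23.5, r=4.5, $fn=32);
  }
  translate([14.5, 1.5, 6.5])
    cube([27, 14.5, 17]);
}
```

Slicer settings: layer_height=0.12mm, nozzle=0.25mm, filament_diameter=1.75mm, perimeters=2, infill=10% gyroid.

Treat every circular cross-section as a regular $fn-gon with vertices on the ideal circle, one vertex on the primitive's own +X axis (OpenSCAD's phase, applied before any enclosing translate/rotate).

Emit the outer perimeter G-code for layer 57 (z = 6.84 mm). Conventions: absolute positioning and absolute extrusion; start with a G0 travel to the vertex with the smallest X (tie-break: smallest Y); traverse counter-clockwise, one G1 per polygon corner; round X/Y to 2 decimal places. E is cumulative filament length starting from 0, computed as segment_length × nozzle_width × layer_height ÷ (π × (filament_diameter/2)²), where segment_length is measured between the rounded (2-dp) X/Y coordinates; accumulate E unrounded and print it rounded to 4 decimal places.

At z = 6.84 mm: the 14.5×17.5 cube contributes its full rectangle; the r=4.5 cylinder at (15.5, 6.5) gives a regular 32-gon of circumradius 4.5 (constant along its height); Combining (union): the regions partially overlap (shared area 22.71 mm²), so overlapping operands fuse into one piece — 1 connected region; the cube at (14.5, 1.5) is present — its section is the full 27×14.5 rectangle; Taking the first minus the rest: starting from the result so far, the 27×14.5 cube at (14.5, 1.5) partially overlaps it — only the 40.50 mm² overlap (of its 391.50 mm²) is removed, clipping the outline — 1 connected region. The outline is a single polygon with 4 vertices. Extrusion per mm of travel: 0.25 × 0.12 / (π × 0.875²) = 0.012473. Accumulating E over each segment gives final E = 0.7982.

G0 X0.00 Y0.00 Z6.84
G1 X14.50 Y0.00 E0.1809
G1 X14.50 Y17.50 E0.3991
G1 X0.00 Y17.50 E0.5800
G1 X0.00 Y0.00 E0.7982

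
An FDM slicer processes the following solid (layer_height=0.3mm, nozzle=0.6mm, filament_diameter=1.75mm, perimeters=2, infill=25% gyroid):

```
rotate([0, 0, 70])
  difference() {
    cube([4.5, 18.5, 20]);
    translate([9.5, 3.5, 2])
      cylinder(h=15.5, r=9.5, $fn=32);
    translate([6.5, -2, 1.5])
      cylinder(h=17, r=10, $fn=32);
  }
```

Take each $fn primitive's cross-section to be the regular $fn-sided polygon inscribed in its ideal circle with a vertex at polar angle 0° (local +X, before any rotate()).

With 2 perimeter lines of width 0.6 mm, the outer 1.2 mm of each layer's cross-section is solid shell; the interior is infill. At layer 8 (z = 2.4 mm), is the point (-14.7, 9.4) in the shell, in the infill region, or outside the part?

shell

At z = 2.4 mm: the cube (footprint 4.5×18.5) is included at this height; the r=9.5 cylinder at (9.5, 3.5) contributes a regular 32-gon of circumradius 9.5; the r=10 cylinder at (6.5, -2) gives a regular 32-gon of circumradius 10 (constant along its height); Taking the first minus the rest: starting from the 4.5×18.5 cube, the r=9.5 cylinder at (9.5, 3.5) partially overlaps it — only the 40.26 mm² overlap (of its 281.71 mm²) is removed, clipping the outline; the r=10 cylinder at (6.5, -2) partially overlaps it — only the 1.12 mm² overlap (of its 312.14 mm²) is removed, clipping the outline — 1 connected region; (whole slice rotated 70° about Z — lengths, areas and connectivity unchanged). Overall, the cross-section is a single solid region. Undo the 70° rotation: the query point maps to (3.805, 17.028) in the un-rotated model frame. The nearest boundary edge runs (4.50, 18.50)→(4.50, 11.55); distance from the point to it = 0.69 mm. The point is inside the cross-section, 0.69 mm from the nearest boundary — within the 1.2 mm shell band (2 × 0.6).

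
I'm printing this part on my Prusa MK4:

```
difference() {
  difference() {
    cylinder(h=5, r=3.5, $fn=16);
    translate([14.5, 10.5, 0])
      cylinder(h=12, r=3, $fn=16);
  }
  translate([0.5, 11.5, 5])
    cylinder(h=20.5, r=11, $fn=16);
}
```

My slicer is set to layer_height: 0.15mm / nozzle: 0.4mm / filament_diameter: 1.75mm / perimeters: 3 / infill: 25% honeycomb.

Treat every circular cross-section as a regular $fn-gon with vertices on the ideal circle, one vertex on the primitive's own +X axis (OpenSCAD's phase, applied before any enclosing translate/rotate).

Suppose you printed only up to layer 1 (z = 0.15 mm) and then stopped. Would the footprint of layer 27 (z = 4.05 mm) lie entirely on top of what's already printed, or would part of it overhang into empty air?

Compare the two slices. At z = 0.15: the cylinder: section is a regular 16-gon, circumradius r=3.5 (area = (16/2)·3.500²·sin(360°/16) = 37.50 mm²); the r=3 cylinder at (14.5, 10.5) gives a regular 16-gon of circumradius 3 (constant along its height) (area = (16/2)·3.000²·sin(360°/16) = 27.55 mm²); After the difference (first − rest): starting from the r=3.5 cylinder (37.50 mm²), the r=3 cylinder at (14.5, 10.5) misses the remaining region (no effect) — area = 37.50 mm²; the cylinder at (0.5, 11.5) does not reach this height (z outside [5, 25.5]); After the difference (first − rest): none of the subtracted shapes is present at this height, so that combined region is unchanged — area = 37.50 mm². At z = 4.05: the r=3.5 cylinder contributes a regular 16-gon of circumradius 3.5 (area = (16/2)·3.500²·sin(360°/16) = 37.50 mm²); the r=3 cylinder at (14.5, 10.5) gives a regular 16-gon of circumradius 3 (constant along its height) (area = (16/2)·3.000²·sin(360°/16) = 27.55 mm²); Subtracting the remaining from the first: starting from the r=3.5 cylinder (37.50 mm²), the r=3 cylinder at (14.5, 10.5) misses the remaining region (no effect) — area = 37.50 mm²; the cylinder at (0.5, 11.5) does not reach this height (z outside [5, 25.5]); Subtracting the remaining from the first: none of the subtracted shapes is present at this height, so that combined region is unchanged — area = 37.50 mm². Checking containment: the cross-section at z = 4.05 is a subset of the cross-section at z = 0.15.

entirely on top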